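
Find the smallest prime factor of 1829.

1829 is odd.
Digit sum 20, not divisible by 3.
Ends in 9: not divisible by 5.
7: 1829 = 7·261 + 2
11: 1829 = 11·166 + 3
13: 1829 = 13·140 + 9
17: 1829 = 17·107 + 10
19: 1829 = 19·96 + 5
23: 1829 = 23·79 + 12
29: 1829 = 29·63 + 2
31: 1829 = 31·59

31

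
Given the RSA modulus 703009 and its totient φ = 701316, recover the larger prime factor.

967

φ(n) = (p−1)(q−1) = n − (p+q) + 1, so p + q = 703009 − 701316 + 1 = 1694.
p and q are the roots of t² − 1694t + 703009 = 0.
Discriminant: 1694² − 4·703009 = 2869636 − 2812036 = 57600; √57600 = 240.
q = (1694 − 240)/2 = 727, p = (1694 + 240)/2 = 967.
Check: 727 · 967 = 703009.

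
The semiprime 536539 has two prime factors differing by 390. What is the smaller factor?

563

Since p = q + 390, we have 536539 = q(q + 390), so q² + 390q − 536539 = 0.
Discriminant: 390² + 4·536539 = 152100 + 2146156 = 2298256; √2298256 = 1516.
q = (−390 + 1516)/2 = 563, and p = q + 390 = 953.
Check: 563 · 953 = 536539.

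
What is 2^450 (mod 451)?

122

2^1 ≡ 2 (mod 451)
2^2 ≡ 2^2 = 4 ≡ 4 (mod 451)
2^4 ≡ 4^2 = 16 ≡ 16 (mod 451)
2^8 ≡ 16^2 = 256 ≡ 256 (mod 451)
2^16 ≡ 256^2 = 65536 ≡ 141 (mod 451)
2^32 ≡ 141^2 = 19881 ≡ 37 (mod 451)
2^64 ≡ 37^2 = 1369 ≡ 16 (mod 451)
2^128 ≡ 16^2 = 256 ≡ 256 (mod 451)
2^256 ≡ 256^2 = 65536 ≡ 141 (mod 451)
450 = 256 + 128 + 64 + 2 in binary powers of 2.
So 2^450 ≡ 141 · 256 · 16 · 4 ≡ 122 (mod 451).
Since 122 ≠ 1, base 2 is a Fermat witness: 451 is composite.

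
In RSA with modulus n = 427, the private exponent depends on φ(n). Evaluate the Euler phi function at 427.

360

Factor: 427 = 7 · 61.
φ(427) = (7−1) · (61−1) = 6 · 60 = 360.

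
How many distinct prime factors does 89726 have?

89726 = 2 · 44863
44863 = 7 · 6409
6409 = 13 · 493
493 = 17 · 29
89726 = 2 · 7 · 13 · 17 · 29, which has 5 distinct prime factors.

5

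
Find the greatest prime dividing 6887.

6887 = 71 · 97
97 is prime.
So 6887 = 71 · 97; the largest prime factor is 97.

97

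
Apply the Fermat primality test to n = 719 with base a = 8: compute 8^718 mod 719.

1

8^1 ≡ 8 (mod 719)
8^2 ≡ 8^2 = 64 ≡ 64 (mod 719)
8^4 ≡ 64^2 = 4096 ≡ 501 (mod 719)
8^8 ≡ 501^2 = 251001 ≡ 70 (mod 719)
8^16 ≡ 70^2 = 4900 ≡ 586 (mod 719)
8^32 ≡ 586^2 = 343396 ≡ 433 (mod 719)
8^64 ≡ 433^2 = 187489 ≡ 549 (mod 719)
8^128 ≡ 549^2 = 301401 ≡ 140 (mod 719)
8^256 ≡ 140^2 = 19600 ≡ 187 (mod 719)
8^512 ≡ 187^2 = 34969 ≡ 457 (mod 719)
718 = 512 + 128 + 64 + 8 + 4 + 2 in binary powers of 2.
So 8^718 ≡ 457 · 140 · 549 · 70 · 501 · 64 ≡ 1 (mod 719).
Since the result is 1, base 8 gives no evidence that 719 is composite.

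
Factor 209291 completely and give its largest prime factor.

73

209291 = 47 · 4453
4453 = 61 · 73
73 is prime.
So 209291 = 47 · 61 · 73; the largest prime factor is 73.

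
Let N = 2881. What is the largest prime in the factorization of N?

67

2881 = 43 · 67
67 is prime.
So 2881 = 43 · 67; the largest prime factor is 67.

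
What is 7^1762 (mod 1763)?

7^1 ≡ 7 (mod 1763)
7^2 ≡ 7^2 = 49 ≡ 49 (mod 1763)
7^4 ≡ 49^2 = 2401 ≡ 638 (mod 1763)
7^8 ≡ 638^2 = 407044 ≡ 1554 (mod 1763)
7^16 ≡ 1554^2 = 2414916 ≡ 1369 (mod 1763)
7^32 ≡ 1369^2 = 1874161 ≡ 92 (mod 1763)
7^64 ≡ 92^2 = 8464 ≡ 1412 (mod 1763)
7^128 ≡ 1412^2 = 1993744 ≡ 1554 (mod 1763)
7^256 ≡ 1554^2 = 2414916 ≡ 1369 (mod 1763)
7^512 ≡ 1369^2 = 1874161 ≡ 92 (mod 1763)
7^1024 ≡ 92^2 = 8464 ≡ 1412 (mod 1763)
1762 = 1024 + 512 + 128 + 64 + 32 + 2 in binary powers of 2.
So 7^1762 ≡ 1412 · 92 · 1554 · 1412 · 92 · 49 ≡ 1197 (mod 1763).
Since 1197 ≠ 1, base 7 is a Fermat witness: 1763 is composite.

1197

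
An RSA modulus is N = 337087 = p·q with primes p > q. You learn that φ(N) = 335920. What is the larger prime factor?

647

φ(n) = (p−1)(q−1) = n − (p+q) + 1, so p + q = 337087 − 335920 + 1 = 1168.
p and q are the roots of t² − 1168t + 337087 = 0.
Discriminant: 1168² − 4·337087 = 1364224 − 1348348 = 15876; √15876 = 126.
q = (1168 − 126)/2 = 521, p = (1168 + 126)/2 = 647.
Check: 521 · 647 = 337087.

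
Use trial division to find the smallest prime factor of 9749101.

9749101 is odd.
Digit sum 31, not divisible by 3.
Ends in 1: not divisible by 5.
7: 9749101 = 7·1392728 + 5
11: 9749101 = 11·886281 + 10
13: 9749101 = 13·749930 + 11
17: 9749101 = 17·573476 + 9
19: 9749101 = 19·513110 + 11
23: 9749101 = 23·423873 + 22
29: 9749101 = 29·336175 + 26
31: 9749101 = 31·314487 + 4
37: 9749101 = 37·263489 + 8
41: 9749101 = 41·237782 + 39
43: 9749101 = 43·226723 + 12
47: 9749101 = 47·207427 + 32
53: 9749101 = 53·183945 + 16
59: 9749101 = 59·165239

59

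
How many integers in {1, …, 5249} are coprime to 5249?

5040

Factor: 5249 = 29 · 181.
φ(5249) = (29−1) · (181−1) = 28 · 180 = 5040.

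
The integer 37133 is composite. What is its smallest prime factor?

71

37133 is odd.
Digit sum 17, not divisible by 3.
Ends in 3: not divisible by 5.
7: 37133 = 7·5304 + 5
11: 37133 = 11·3375 + 8
13: 37133 = 13·2856 + 5
17: 37133 = 17·2184 + 5
19: 37133 = 19·1954 + 7
23: 37133 = 23·1614 + 11
29: 37133 = 29·1280 + 13
31: 37133 = 31·1197 + 26
37: 37133 = 37·1003 + 22
41: 37133 = 41·905 + 28
43: 37133 = 43·863 + 24
47: 37133 = 47·790 + 3
53: 37133 = 53·700 + 33
59: 37133 = 59·629 + 22
61: 37133 = 61·608 + 45
67: 37133 = 67·554 + 15
71: 37133 = 71·523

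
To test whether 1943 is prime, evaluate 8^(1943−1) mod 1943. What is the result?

1715

8^1 ≡ 8 (mod 1943)
8^2 ≡ 8^2 = 64 ≡ 64 (mod 1943)
8^4 ≡ 64^2 = 4096 ≡ 210 (mod 1943)
8^8 ≡ 210^2 = 44100 ≡ 1354 (mod 1943)
8^16 ≡ 1354^2 = 1833316 ≡ 1067 (mod 1943)
8^32 ≡ 1067^2 = 1138489 ≡ 1834 (mod 1943)
8^64 ≡ 1834^2 = 3363556 ≡ 223 (mod 1943)
8^128 ≡ 223^2 = 49729 ≡ 1154 (mod 1943)
8^256 ≡ 1154^2 = 1331716 ≡ 761 (mod 1943)
8^512 ≡ 761^2 = 579121 ≡ 107 (mod 1943)
8^1024 ≡ 107^2 = 11449 ≡ 1734 (mod 1943)
1942 = 1024 + 512 + 256 + 128 + 16 + 4 + 2 in binary powers of 2.
So 8^1942 ≡ 1734 · 107 · 761 · 1154 · 1067 · 210 · 64 ≡ 1715 (mod 1943).
Since 1715 ≠ 1, base 8 is a Fermat witness: 1943 is composite.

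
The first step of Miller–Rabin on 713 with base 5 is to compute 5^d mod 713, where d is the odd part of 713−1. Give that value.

304

713 − 1 = 712 = 2^3 · 89, so d = 89.
5^1 ≡ 5 (mod 713)
5^2 ≡ 5^2 = 25 ≡ 25 (mod 713)
5^4 ≡ 25^2 = 625 ≡ 625 (mod 713)
5^8 ≡ 625^2 = 390625 ≡ 614 (mod 713)
5^16 ≡ 614^2 = 376996 ≡ 532 (mod 713)
5^32 ≡ 532^2 = 283024 ≡ 676 (mod 713)
5^64 ≡ 676^2 = 456976 ≡ 656 (mod 713)
89 = 64 + 16 + 8 + 1 in binary powers of 2.
So 5^89 ≡ 656 · 532 · 614 · 5 ≡ 304 (mod 713).
Squaring chain: 304 → 439 → 211; never reaches −1, so base 5 is a Miller–Rabin witness that 713 is composite.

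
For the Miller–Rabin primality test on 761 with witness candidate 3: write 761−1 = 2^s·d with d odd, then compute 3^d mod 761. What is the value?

135

761 − 1 = 760 = 2^3 · 95, so d = 95.
3^1 ≡ 3 (mod 761)
3^2 ≡ 3^2 = 9 ≡ 9 (mod 761)
3^4 ≡ 9^2 = 81 ≡ 81 (mod 761)
3^8 ≡ 81^2 = 6561 ≡ 473 (mod 761)
3^16 ≡ 473^2 = 223729 ≡ 756 (mod 761)
3^32 ≡ 756^2 = 571536 ≡ 25 (mod 761)
3^64 ≡ 25^2 = 625 ≡ 625 (mod 761)
95 = 64 + 16 + 8 + 4 + 2 + 1 in binary powers of 2.
So 3^95 ≡ 625 · 756 · 473 · 81 · 9 · 3 ≡ 135 (mod 761).
Squaring chain: 135 → 722 → 760; reaches −1, so base 3 does not prove 761 composite.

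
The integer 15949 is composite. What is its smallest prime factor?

15949 is odd.
Digit sum 28, not divisible by 3.
Ends in 9: not divisible by 5.
7: 15949 = 7·2278 + 3
11: 15949 = 11·1449 + 10
13: 15949 = 13·1226 + 11
17: 15949 = 17·938 + 3
19: 15949 = 19·839 + 8
23: 15949 = 23·693 + 10
29: 15949 = 29·549 + 28
31: 15949 = 31·514 + 15
37: 15949 = 37·431 + 2
41: 15949 = 41·389

41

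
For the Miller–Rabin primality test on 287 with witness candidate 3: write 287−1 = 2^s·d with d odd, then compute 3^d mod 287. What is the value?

96

287 − 1 = 286 = 2^1 · 143, so d = 143.
3^1 ≡ 3 (mod 287)
3^2 ≡ 3^2 = 9 ≡ 9 (mod 287)
3^4 ≡ 9^2 = 81 ≡ 81 (mod 287)
3^8 ≡ 81^2 = 6561 ≡ 247 (mod 287)
3^16 ≡ 247^2 = 61009 ≡ 165 (mod 287)
3^32 ≡ 165^2 = 27225 ≡ 247 (mod 287)
3^64 ≡ 247^2 = 61009 ≡ 165 (mod 287)
3^128 ≡ 165^2 = 27225 ≡ 247 (mod 287)
143 = 128 + 8 + 4 + 2 + 1 in binary powers of 2.
So 3^143 ≡ 247 · 247 · 81 · 9 · 3 ≡ 96 (mod 287).
Squaring chain: 96; never reaches −1, so base 3 is a Miller–Rabin witness that 287 is composite.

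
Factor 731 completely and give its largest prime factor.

731 = 17 · 43
43 is prime.
So 731 = 17 · 43; the largest prime factor is 43.

43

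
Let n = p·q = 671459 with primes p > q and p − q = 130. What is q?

Since p = q + 130, we have 671459 = q(q + 130), so q² + 130q − 671459 = 0.
Discriminant: 130² + 4·671459 = 16900 + 2685836 = 2702736; √2702736 = 1644.
q = (−130 + 1644)/2 = 757, and p = q + 130 = 887.
Check: 757 · 887 = 671459.

757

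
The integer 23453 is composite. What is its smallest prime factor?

47

23453 is odd.
Digit sum 17, not divisible by 3.
Ends in 3: not divisible by 5.
7: 23453 = 7·3350 + 3
11: 23453 = 11·2132 + 1
13: 23453 = 13·1804 + 1
17: 23453 = 17·1379 + 10
19: 23453 = 19·1234 + 7
23: 23453 = 23·1019 + 16
29: 23453 = 29·808 + 21
31: 23453 = 31·756 + 17
37: 23453 = 37·633 + 32
41: 23453 = 41·572 + 1
43: 23453 = 43·545 + 18
47: 23453 = 47·499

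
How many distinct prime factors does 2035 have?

3

2035 = 5 · 407
407 = 11 · 37
2035 = 5 · 11 · 37, which has 3 distinct prime factors.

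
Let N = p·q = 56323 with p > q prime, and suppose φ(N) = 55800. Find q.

151

φ(n) = (p−1)(q−1) = n − (p+q) + 1, so p + q = 56323 − 55800 + 1 = 524.
p and q are the roots of t² − 524t + 56323 = 0.
Discriminant: 524² − 4·56323 = 274576 − 225292 = 49284; √49284 = 222.
q = (524 − 222)/2 = 151, p = (524 + 222)/2 = 373.
Check: 151 · 373 = 56323.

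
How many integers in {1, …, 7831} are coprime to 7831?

Factor: 7831 = 41 · 191.
φ(7831) = (41−1) · (191−1) = 40 · 190 = 7600.

7600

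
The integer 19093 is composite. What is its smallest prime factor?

19093 is odd.
Digit sum 22, not divisible by 3.
Ends in 3: not divisible by 5.
7: 19093 = 7·2727 + 4
11: 19093 = 11·1735 + 8
13: 19093 = 13·1468 + 9
17: 19093 = 17·1123 + 2
19: 19093 = 19·1004 + 17
23: 19093 = 23·830 + 3
29: 19093 = 29·658 + 11
31: 19093 = 31·615 + 28
37: 19093 = 37·516 + 1
41: 19093 = 41·465 + 28
43: 19093 = 43·444 + 1
47: 19093 = 47·406 + 11
53: 19093 = 53·360 + 13
59: 19093 = 59·323 + 36
61: 19093 = 61·313

61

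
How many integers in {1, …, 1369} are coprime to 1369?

Factor: 1369 = 37^2.
φ(1369) = 37^1·(37−1) = 1332.

1332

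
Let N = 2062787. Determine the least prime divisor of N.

2062787 is odd.
Digit sum 32, not divisible by 3.
Ends in 7: not divisible by 5.
7: 2062787 = 7·294683 + 6
11: 2062787 = 11·187526 + 1
13: 2062787 = 13·158675 + 12
17: 2062787 = 17·121340 + 7
19: 2062787 = 19·108567 + 14
23: 2062787 = 23·89686 + 9
29: 2062787 = 29·71130 + 17
31: 2062787 = 31·66541 + 16
37: 2062787 = 37·55751

37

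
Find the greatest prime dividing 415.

83

415 = 5 · 83
83 is prime.
So 415 = 5 · 83; the largest prime factor is 83.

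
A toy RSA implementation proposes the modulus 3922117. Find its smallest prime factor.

61

3922117 is odd.
Digit sum 25, not divisible by 3.
Ends in 7: not divisible by 5.
7: 3922117 = 7·560302 + 3
11: 3922117 = 11·356556 + 1
13: 3922117 = 13·301701 + 4
17: 3922117 = 17·230712 + 13
19: 3922117 = 19·206427 + 4
23: 3922117 = 23·170526 + 19
29: 3922117 = 29·135245 + 12
31: 3922117 = 31·126519 + 28
37: 3922117 = 37·106003 + 6
41: 3922117 = 41·95661 + 16
43: 3922117 = 43·91212 + 1
47: 3922117 = 47·83449 + 14
53: 3922117 = 53·74002 + 11
59: 3922117 = 59·66476 + 33
61: 3922117 = 61·64297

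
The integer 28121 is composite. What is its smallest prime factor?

61

28121 is odd.
Digit sum 14, not divisible by 3.
Ends in 1: not divisible by 5.
7: 28121 = 7·4017 + 2
11: 28121 = 11·2556 + 5
13: 28121 = 13·2163 + 2
17: 28121 = 17·1654 + 3
19: 28121 = 19·1480 + 1
23: 28121 = 23·1222 + 15
29: 28121 = 29·969 + 20
31: 28121 = 31·907 + 4
37: 28121 = 37·760 + 1
41: 28121 = 41·685 + 36
43: 28121 = 43·653 + 42
47: 28121 = 47·598 + 15
53: 28121 = 53·530 + 31
59: 28121 = 59·476 + 37
61: 28121 = 61·461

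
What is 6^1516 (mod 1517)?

556

6^1 ≡ 6 (mod 1517)
6^2 ≡ 6^2 = 36 ≡ 36 (mod 1517)
6^4 ≡ 36^2 = 1296 ≡ 1296 (mod 1517)
6^8 ≡ 1296^2 = 1679616 ≡ 297 (mod 1517)
6^16 ≡ 297^2 = 88209 ≡ 223 (mod 1517)
6^32 ≡ 223^2 = 49729 ≡ 1185 (mod 1517)
6^64 ≡ 1185^2 = 1404225 ≡ 1000 (mod 1517)
6^128 ≡ 1000^2 = 1000000 ≡ 297 (mod 1517)
6^256 ≡ 297^2 = 88209 ≡ 223 (mod 1517)
6^512 ≡ 223^2 = 49729 ≡ 1185 (mod 1517)
6^1024 ≡ 1185^2 = 1404225 ≡ 1000 (mod 1517)
1516 = 1024 + 256 + 128 + 64 + 32 + 8 + 4 in binary powers of 2.
So 6^1516 ≡ 1000 · 223 · 297 · 1000 · 1185 · 297 · 1296 ≡ 556 (mod 1517).
Since 556 ≠ 1, base 6 is a Fermat witness: 1517 is composite.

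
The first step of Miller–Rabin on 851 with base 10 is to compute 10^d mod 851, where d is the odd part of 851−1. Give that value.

359

851 − 1 = 850 = 2^1 · 425, so d = 425.
10^1 ≡ 10 (mod 851)
10^2 ≡ 10^2 = 100 ≡ 100 (mod 851)
10^4 ≡ 100^2 = 10000 ≡ 639 (mod 851)
10^8 ≡ 639^2 = 408321 ≡ 692 (mod 851)
10^16 ≡ 692^2 = 478864 ≡ 602 (mod 851)
10^32 ≡ 602^2 = 362404 ≡ 729 (mod 851)
10^64 ≡ 729^2 = 531441 ≡ 417 (mod 851)
10^128 ≡ 417^2 = 173889 ≡ 285 (mod 851)
10^256 ≡ 285^2 = 81225 ≡ 380 (mod 851)
425 = 256 + 128 + 32 + 8 + 1 in binary powers of 2.
So 10^425 ≡ 380 · 285 · 729 · 692 · 10 ≡ 359 (mod 851).
Squaring chain: 359; never reaches −1, so base 10 is a Miller–Rabin witness that 851 is composite.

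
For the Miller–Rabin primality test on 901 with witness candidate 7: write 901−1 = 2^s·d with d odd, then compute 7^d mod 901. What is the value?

143

901 − 1 = 900 = 2^2 · 225, so d = 225.
7^1 ≡ 7 (mod 901)
7^2 ≡ 7^2 = 49 ≡ 49 (mod 901)
7^4 ≡ 49^2 = 2401 ≡ 599 (mod 901)
7^8 ≡ 599^2 = 358801 ≡ 203 (mod 901)
7^16 ≡ 203^2 = 41209 ≡ 664 (mod 901)
7^32 ≡ 664^2 = 440896 ≡ 307 (mod 901)
7^64 ≡ 307^2 = 94249 ≡ 545 (mod 901)
7^128 ≡ 545^2 = 297025 ≡ 596 (mod 901)
225 = 128 + 64 + 32 + 1 in binary powers of 2.
So 7^225 ≡ 596 · 545 · 307 · 7 ≡ 143 (mod 901).
Squaring chain: 143 → 627; never reaches −1, so base 7 is a Miller–Rabin witness that 901 is composite.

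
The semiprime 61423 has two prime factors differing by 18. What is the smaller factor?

239

Since p = q + 18, we have 61423 = q(q + 18), so q² + 18q − 61423 = 0.
Discriminant: 18² + 4·61423 = 324 + 245692 = 246016; √246016 = 496.
q = (−18 + 496)/2 = 239, and p = q + 18 = 257.
Check: 239 · 257 = 61423.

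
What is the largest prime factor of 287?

287 = 7 · 41
41 is prime.
So 287 = 7 · 41; the largest prime factor is 41.

41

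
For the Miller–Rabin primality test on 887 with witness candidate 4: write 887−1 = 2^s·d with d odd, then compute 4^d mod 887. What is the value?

887 − 1 = 886 = 2^1 · 443, so d = 443.
4^1 ≡ 4 (mod 887)
4^2 ≡ 4^2 = 16 ≡ 16 (mod 887)
4^4 ≡ 16^2 = 256 ≡ 256 (mod 887)
4^8 ≡ 256^2 = 65536 ≡ 785 (mod 887)
4^16 ≡ 785^2 = 616225 ≡ 647 (mod 887)
4^32 ≡ 647^2 = 418609 ≡ 832 (mod 887)
4^64 ≡ 832^2 = 692224 ≡ 364 (mod 887)
4^128 ≡ 364^2 = 132496 ≡ 333 (mod 887)
4^256 ≡ 333^2 = 110889 ≡ 14 (mod 887)
443 = 256 + 128 + 32 + 16 + 8 + 2 + 1 in binary powers of 2.
So 4^443 ≡ 14 · 333 · 832 · 647 · 785 · 16 · 4 ≡ 1 (mod 887).
Since 4^d ≡ 1 (mod 887), base 4 does not prove 887 composite.

1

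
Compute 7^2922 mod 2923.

7^1 ≡ 7 (mod 2923)
7^2 ≡ 7^2 = 49 ≡ 49 (mod 2923)
7^4 ≡ 49^2 = 2401 ≡ 2401 (mod 2923)
7^8 ≡ 2401^2 = 5764801 ≡ 645 (mod 2923)
7^16 ≡ 645^2 = 416025 ≡ 959 (mod 2923)
7^32 ≡ 959^2 = 919681 ≡ 1859 (mod 2923)
7^64 ≡ 1859^2 = 3455881 ≡ 895 (mod 2923)
7^128 ≡ 895^2 = 801025 ≡ 123 (mod 2923)
7^256 ≡ 123^2 = 15129 ≡ 514 (mod 2923)
7^512 ≡ 514^2 = 264196 ≡ 1126 (mod 2923)
7^1024 ≡ 1126^2 = 1267876 ≡ 2217 (mod 2923)
7^2048 ≡ 2217^2 = 4915089 ≡ 1526 (mod 2923)
2922 = 2048 + 512 + 256 + 64 + 32 + 8 + 2 in binary powers of 2.
So 7^2922 ≡ 1526 · 1126 · 514 · 895 · 1859 · 645 · 49 ≡ 433 (mod 2923).
Since 433 ≠ 1, base 7 is a Fermat witness: 2923 is composite.

433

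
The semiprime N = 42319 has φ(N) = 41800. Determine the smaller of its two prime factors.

101

φ(n) = (p−1)(q−1) = n − (p+q) + 1, so p + q = 42319 − 41800 + 1 = 520.
p and q are the roots of t² − 520t + 42319 = 0.
Discriminant: 520² − 4·42319 = 270400 − 169276 = 101124; √101124 = 318.
q = (520 − 318)/2 = 101, p = (520 + 318)/2 = 419.
Check: 101 · 419 = 42319.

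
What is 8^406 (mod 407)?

8^1 ≡ 8 (mod 407)
8^2 ≡ 8^2 = 64 ≡ 64 (mod 407)
8^4 ≡ 64^2 = 4096 ≡ 26 (mod 407)
8^8 ≡ 26^2 = 676 ≡ 269 (mod 407)
8^16 ≡ 269^2 = 72361 ≡ 322 (mod 407)
8^32 ≡ 322^2 = 103684 ≡ 306 (mod 407)
8^64 ≡ 306^2 = 93636 ≡ 26 (mod 407)
8^128 ≡ 26^2 = 676 ≡ 269 (mod 407)
8^256 ≡ 269^2 = 72361 ≡ 322 (mod 407)
406 = 256 + 128 + 16 + 4 + 2 in binary powers of 2.
So 8^406 ≡ 322 · 269 · 322 · 26 · 64 ≡ 344 (mod 407).
Since 344 ≠ 1, base 8 is a Fermat witness: 407 is composite.

344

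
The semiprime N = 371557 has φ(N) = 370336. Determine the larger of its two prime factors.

φ(n) = (p−1)(q−1) = n − (p+q) + 1, so p + q = 371557 − 370336 + 1 = 1222.
p and q are the roots of t² − 1222t + 371557 = 0.
Discriminant: 1222² − 4·371557 = 1493284 − 1486228 = 7056; √7056 = 84.
q = (1222 − 84)/2 = 569, p = (1222 + 84)/2 = 653.
Check: 569 · 653 = 371557.

653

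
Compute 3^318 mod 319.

5

3^1 ≡ 3 (mod 319)
3^2 ≡ 3^2 = 9 ≡ 9 (mod 319)
3^4 ≡ 9^2 = 81 ≡ 81 (mod 319)
3^8 ≡ 81^2 = 6561 ≡ 181 (mod 319)
3^16 ≡ 181^2 = 32761 ≡ 223 (mod 319)
3^32 ≡ 223^2 = 49729 ≡ 284 (mod 319)
3^64 ≡ 284^2 = 80656 ≡ 268 (mod 319)
3^128 ≡ 268^2 = 71824 ≡ 49 (mod 319)
3^256 ≡ 49^2 = 2401 ≡ 168 (mod 319)
318 = 256 + 32 + 16 + 8 + 4 + 2 in binary powers of 2.
So 3^318 ≡ 168 · 284 · 223 · 181 · 81 · 9 ≡ 5 (mod 319).
Since 5 ≠ 1, base 3 is a Fermat witness: 319 is composite.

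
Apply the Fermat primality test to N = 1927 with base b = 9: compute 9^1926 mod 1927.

9^1 ≡ 9 (mod 1927)
9^2 ≡ 9^2 = 81 ≡ 81 (mod 1927)
9^4 ≡ 81^2 = 6561 ≡ 780 (mod 1927)
9^8 ≡ 780^2 = 608400 ≡ 1395 (mod 1927)
9^16 ≡ 1395^2 = 1946025 ≡ 1682 (mod 1927)
9^32 ≡ 1682^2 = 2829124 ≡ 288 (mod 1927)
9^64 ≡ 288^2 = 82944 ≡ 83 (mod 1927)
9^128 ≡ 83^2 = 6889 ≡ 1108 (mod 1927)
9^256 ≡ 1108^2 = 1227664 ≡ 165 (mod 1927)
9^512 ≡ 165^2 = 27225 ≡ 247 (mod 1927)
9^1024 ≡ 247^2 = 61009 ≡ 1272 (mod 1927)
1926 = 1024 + 512 + 256 + 128 + 4 + 2 in binary powers of 2.
So 9^1926 ≡ 1272 · 247 · 165 · 1108 · 780 · 81 ≡ 286 (mod 1927).
Since 286 ≠ 1, base 9 is a Fermat witness: 1927 is composite.

286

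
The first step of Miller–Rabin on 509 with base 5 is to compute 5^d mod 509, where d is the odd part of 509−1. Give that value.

509 − 1 = 508 = 2^2 · 127, so d = 127.
5^1 ≡ 5 (mod 509)
5^2 ≡ 5^2 = 25 ≡ 25 (mod 509)
5^4 ≡ 25^2 = 625 ≡ 116 (mod 509)
5^8 ≡ 116^2 = 13456 ≡ 222 (mod 509)
5^16 ≡ 222^2 = 49284 ≡ 420 (mod 509)
5^32 ≡ 420^2 = 176400 ≡ 286 (mod 509)
5^64 ≡ 286^2 = 81796 ≡ 356 (mod 509)
127 = 64 + 32 + 16 + 8 + 4 + 2 + 1 in binary powers of 2.
So 5^127 ≡ 356 · 286 · 420 · 222 · 116 · 25 · 5 ≡ 508 (mod 509).
Since 5^d ≡ 508 (mod 509), base 5 does not prove 509 composite.

508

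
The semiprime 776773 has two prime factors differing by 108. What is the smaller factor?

829

Since p = q + 108, we have 776773 = q(q + 108), so q² + 108q − 776773 = 0.
Discriminant: 108² + 4·776773 = 11664 + 3107092 = 3118756; √3118756 = 1766.
q = (−108 + 1766)/2 = 829, and p = q + 108 = 937.
Check: 829 · 937 = 776773.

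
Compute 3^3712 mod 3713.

3^1 ≡ 3 (mod 3713)
3^2 ≡ 3^2 = 9 ≡ 9 (mod 3713)
3^4 ≡ 9^2 = 81 ≡ 81 (mod 3713)
3^8 ≡ 81^2 = 6561 ≡ 2848 (mod 3713)
3^16 ≡ 2848^2 = 8111104 ≡ 1912 (mod 3713)
3^32 ≡ 1912^2 = 3655744 ≡ 2152 (mod 3713)
3^64 ≡ 2152^2 = 4631104 ≡ 993 (mod 3713)
3^128 ≡ 993^2 = 986049 ≡ 2104 (mod 3713)
3^256 ≡ 2104^2 = 4426816 ≡ 920 (mod 3713)
3^512 ≡ 920^2 = 846400 ≡ 3549 (mod 3713)
3^1024 ≡ 3549^2 = 12595401 ≡ 905 (mod 3713)
3^2048 ≡ 905^2 = 819025 ≡ 2165 (mod 3713)
3712 = 2048 + 1024 + 512 + 128 in binary powers of 2.
So 3^3712 ≡ 2165 · 905 · 3549 · 2104 ≡ 1447 (mod 3713).
Since 1447 ≠ 1, base 3 is a Fermat witness: 3713 is composite.

1447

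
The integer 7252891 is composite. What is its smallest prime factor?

53

7252891 is odd.
Digit sum 34, not divisible by 3.
Ends in 1: not divisible by 5.
7: 7252891 = 7·1036127 + 2
11: 7252891 = 11·659353 + 8
13: 7252891 = 13·557914 + 9
17: 7252891 = 17·426640 + 11
19: 7252891 = 19·381731 + 2
23: 7252891 = 23·315343 + 2
29: 7252891 = 29·250099 + 20
31: 7252891 = 31·233964 + 7
37: 7252891 = 37·196024 + 3
41: 7252891 = 41·176899 + 32
43: 7252891 = 43·168671 + 38
47: 7252891 = 47·154316 + 39
53: 7252891 = 53·136847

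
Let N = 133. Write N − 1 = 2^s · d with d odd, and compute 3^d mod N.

133 − 1 = 132 = 2^2 · 33, so d = 33.
3^1 ≡ 3 (mod 133)
3^2 ≡ 3^2 = 9 ≡ 9 (mod 133)
3^4 ≡ 9^2 = 81 ≡ 81 (mod 133)
3^8 ≡ 81^2 = 6561 ≡ 44 (mod 133)
3^16 ≡ 44^2 = 1936 ≡ 74 (mod 133)
3^32 ≡ 74^2 = 5476 ≡ 23 (mod 133)
33 = 32 + 1 in binary powers of 2.
So 3^33 ≡ 23 · 3 ≡ 69 (mod 133).
Squaring chain: 69 → 106; never reaches −1, so base 3 is a Miller–Rabin witness that 133 is composite.

69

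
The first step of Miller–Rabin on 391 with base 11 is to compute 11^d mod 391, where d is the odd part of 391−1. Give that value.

391 − 1 = 390 = 2^1 · 195, so d = 195.
11^1 ≡ 11 (mod 391)
11^2 ≡ 11^2 = 121 ≡ 121 (mod 391)
11^4 ≡ 121^2 = 14641 ≡ 174 (mod 391)
11^8 ≡ 174^2 = 30276 ≡ 169 (mod 391)
11^16 ≡ 169^2 = 28561 ≡ 18 (mod 391)
11^32 ≡ 18^2 = 324 ≡ 324 (mod 391)
11^64 ≡ 324^2 = 104976 ≡ 188 (mod 391)
11^128 ≡ 188^2 = 35344 ≡ 154 (mod 391)
195 = 128 + 64 + 2 + 1 in binary powers of 2.
So 11^195 ≡ 154 · 188 · 121 · 11 ≡ 107 (mod 391).
Squaring chain: 107; never reaches −1, so base 11 is a Miller–Rabin witness that 391 is composite.

107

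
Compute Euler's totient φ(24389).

23548

Factor: 24389 = 29^3.
φ(24389) = 29^2·(29−1) = 23548.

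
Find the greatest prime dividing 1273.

1273 = 19 · 67
67 is prime.
So 1273 = 19 · 67; the largest prime factor is 67.

67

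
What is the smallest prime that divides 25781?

25781 is odd.
Digit sum 23, not divisible by 3.
Ends in 1: not divisible by 5.
7: 25781 = 7·3683

7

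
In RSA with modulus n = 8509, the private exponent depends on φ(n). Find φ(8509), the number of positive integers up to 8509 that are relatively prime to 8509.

Factor: 8509 = 67 · 127.
φ(8509) = (67−1) · (127−1) = 66 · 126 = 8316.

8316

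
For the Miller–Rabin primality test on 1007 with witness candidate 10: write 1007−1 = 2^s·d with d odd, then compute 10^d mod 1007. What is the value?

876

1007 − 1 = 1006 = 2^1 · 503, so d = 503.
10^1 ≡ 10 (mod 1007)
10^2 ≡ 10^2 = 100 ≡ 100 (mod 1007)
10^4 ≡ 100^2 = 10000 ≡ 937 (mod 1007)
10^8 ≡ 937^2 = 877969 ≡ 872 (mod 1007)
10^16 ≡ 872^2 = 760384 ≡ 99 (mod 1007)
10^32 ≡ 99^2 = 9801 ≡ 738 (mod 1007)
10^64 ≡ 738^2 = 544644 ≡ 864 (mod 1007)
10^128 ≡ 864^2 = 746496 ≡ 309 (mod 1007)
10^256 ≡ 309^2 = 95481 ≡ 823 (mod 1007)
503 = 256 + 128 + 64 + 32 + 16 + 4 + 2 + 1 in binary powers of 2.
So 10^503 ≡ 823 · 309 · 864 · 738 · 99 · 937 · 100 · 10 ≡ 876 (mod 1007).
Squaring chain: 876; never reaches −1, so base 10 is a Miller–Rabin witness that 1007 is composite.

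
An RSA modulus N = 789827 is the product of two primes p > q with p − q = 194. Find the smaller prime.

Since p = q + 194, we have 789827 = q(q + 194), so q² + 194q − 789827 = 0.
Discriminant: 194² + 4·789827 = 37636 + 3159308 = 3196944; √3196944 = 1788.
q = (−194 + 1788)/2 = 797, and p = q + 194 = 991.
Check: 797 · 991 = 789827.

797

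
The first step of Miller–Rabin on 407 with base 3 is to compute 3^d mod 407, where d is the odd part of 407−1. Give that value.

280

407 − 1 = 406 = 2^1 · 203, so d = 203.
3^1 ≡ 3 (mod 407)
3^2 ≡ 3^2 = 9 ≡ 9 (mod 407)
3^4 ≡ 9^2 = 81 ≡ 81 (mod 407)
3^8 ≡ 81^2 = 6561 ≡ 49 (mod 407)
3^16 ≡ 49^2 = 2401 ≡ 366 (mod 407)
3^32 ≡ 366^2 = 133956 ≡ 53 (mod 407)
3^64 ≡ 53^2 = 2809 ≡ 367 (mod 407)
3^128 ≡ 367^2 = 134689 ≡ 379 (mod 407)
203 = 128 + 64 + 8 + 2 + 1 in binary powers of 2.
So 3^203 ≡ 379 · 367 · 49 · 9 · 3 ≡ 280 (mod 407).
Squaring chain: 280; never reaches −1, so base 3 is a Miller–Rabin witness that 407 is composite.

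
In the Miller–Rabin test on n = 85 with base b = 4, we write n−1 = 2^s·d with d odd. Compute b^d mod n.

4

85 − 1 = 84 = 2^2 · 21, so d = 21.
4^1 ≡ 4 (mod 85)
4^2 ≡ 4^2 = 16 ≡ 16 (mod 85)
4^4 ≡ 16^2 = 256 ≡ 1 (mod 85)
4^8 ≡ 1^2 = 1 ≡ 1 (mod 85)
4^16 ≡ 1^2 = 1 ≡ 1 (mod 85)
21 = 16 + 4 + 1 in binary powers of 2.
So 4^21 ≡ 1 · 1 · 4 ≡ 4 (mod 85).
Squaring chain: 4 → 16; never reaches −1, so base 4 is a Miller–Rabin witness that 85 is composite.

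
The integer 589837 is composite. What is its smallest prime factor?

589837 is odd.
Digit sum 40, not divisible by 3.
Ends in 7: not divisible by 5.
7: 589837 = 7·84262 + 3
11: 589837 = 11·53621 + 6
13: 589837 = 13·45372 + 1
17: 589837 = 17·34696 + 5
19: 589837 = 19·31044 + 1
23: 589837 = 23·25645 + 2
29: 589837 = 29·20339 + 6
31: 589837 = 31·19027

31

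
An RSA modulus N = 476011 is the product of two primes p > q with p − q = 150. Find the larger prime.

769

Since p = q + 150, we have 476011 = q(q + 150), so q² + 150q − 476011 = 0.
Discriminant: 150² + 4·476011 = 22500 + 1904044 = 1926544; √1926544 = 1388.
q = (−150 + 1388)/2 = 619, and p = q + 150 = 769.
Check: 619 · 769 = 476011.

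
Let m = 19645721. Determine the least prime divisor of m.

19645721 is odd.
Digit sum 35, not divisible by 3.
Ends in 1: not divisible by 5.
7: 19645721 = 7·2806531 + 4
11: 19645721 = 11·1785974 + 7
13: 19645721 = 13·1511209 + 4
17: 19645721 = 17·1155630 + 11
19: 19645721 = 19·1033985 + 6
23: 19645721 = 23·854161 + 18
29: 19645721 = 29·677438 + 19
31: 19645721 = 31·633732 + 29
37: 19645721 = 37·530965 + 16
41: 19645721 = 41·479163 + 38
43: 19645721 = 43·456877 + 10
47: 19645721 = 47·417994 + 3
53: 19645721 = 53·370673 + 52
59: 19645721 = 59·332978 + 19
61: 19645721 = 61·322061

61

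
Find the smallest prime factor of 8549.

8549 is odd.
Digit sum 26, not divisible by 3.
Ends in 9: not divisible by 5.
7: 8549 = 7·1221 + 2
11: 8549 = 11·777 + 2
13: 8549 = 13·657 + 8
17: 8549 = 17·502 + 15
19: 8549 = 19·449 + 18
23: 8549 = 23·371 + 16
29: 8549 = 29·294 + 23
31: 8549 = 31·275 + 24
37: 8549 = 37·231 + 2
41: 8549 = 41·208 + 21
43: 8549 = 43·198 + 35
47: 8549 = 47·181 + 42
53: 8549 = 53·161 + 16
59: 8549 = 59·144 + 53
61: 8549 = 61·140 + 9
67: 8549 = 67·127 + 40
71: 8549 = 71·120 + 29
73: 8549 = 73·117 + 8
79: 8549 = 79·108 + 17
83: 8549 = 83·103

83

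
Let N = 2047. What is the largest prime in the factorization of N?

89

2047 = 23 · 89
89 is prime.
So 2047 = 23 · 89; the largest prime factor is 89.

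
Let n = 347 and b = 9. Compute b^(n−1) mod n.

1

9^1 ≡ 9 (mod 347)
9^2 ≡ 9^2 = 81 ≡ 81 (mod 347)
9^4 ≡ 81^2 = 6561 ≡ 315 (mod 347)
9^8 ≡ 315^2 = 99225 ≡ 330 (mod 347)
9^16 ≡ 330^2 = 108900 ≡ 289 (mod 347)
9^32 ≡ 289^2 = 83521 ≡ 241 (mod 347)
9^64 ≡ 241^2 = 58081 ≡ 132 (mod 347)
9^128 ≡ 132^2 = 17424 ≡ 74 (mod 347)
9^256 ≡ 74^2 = 5476 ≡ 271 (mod 347)
346 = 256 + 64 + 16 + 8 + 2 in binary powers of 2.
So 9^346 ≡ 271 · 132 · 289 · 330 · 81 ≡ 1 (mod 347).
Since the result is 1, base 9 gives no evidence that 347 is composite.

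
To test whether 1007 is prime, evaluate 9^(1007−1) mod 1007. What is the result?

9^1 ≡ 9 (mod 1007)
9^2 ≡ 9^2 = 81 ≡ 81 (mod 1007)
9^4 ≡ 81^2 = 6561 ≡ 519 (mod 1007)
9^8 ≡ 519^2 = 269361 ≡ 492 (mod 1007)
9^16 ≡ 492^2 = 242064 ≡ 384 (mod 1007)
9^32 ≡ 384^2 = 147456 ≡ 434 (mod 1007)
9^64 ≡ 434^2 = 188356 ≡ 47 (mod 1007)
9^128 ≡ 47^2 = 2209 ≡ 195 (mod 1007)
9^256 ≡ 195^2 = 38025 ≡ 766 (mod 1007)
9^512 ≡ 766^2 = 586756 ≡ 682 (mod 1007)
1006 = 512 + 256 + 128 + 64 + 32 + 8 + 4 + 2 in binary powers of 2.
So 9^1006 ≡ 682 · 766 · 195 · 47 · 434 · 492 · 519 · 81 ≡ 99 (mod 1007).
Since 99 ≠ 1, base 9 is a Fermat witness: 1007 is composite.

99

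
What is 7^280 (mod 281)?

1

7^1 ≡ 7 (mod 281)
7^2 ≡ 7^2 = 49 ≡ 49 (mod 281)
7^4 ≡ 49^2 = 2401 ≡ 153 (mod 281)
7^8 ≡ 153^2 = 23409 ≡ 86 (mod 281)
7^16 ≡ 86^2 = 7396 ≡ 90 (mod 281)
7^32 ≡ 90^2 = 8100 ≡ 232 (mod 281)
7^64 ≡ 232^2 = 53824 ≡ 153 (mod 281)
7^128 ≡ 153^2 = 23409 ≡ 86 (mod 281)
7^256 ≡ 86^2 = 7396 ≡ 90 (mod 281)
280 = 256 + 16 + 8 in binary powers of 2.
So 7^280 ≡ 90 · 90 · 86 ≡ 1 (mod 281).
Since the result is 1, base 7 gives no evidence that 281 is composite.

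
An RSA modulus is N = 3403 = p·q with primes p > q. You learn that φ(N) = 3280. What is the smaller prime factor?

φ(n) = (p−1)(q−1) = n − (p+q) + 1, so p + q = 3403 − 3280 + 1 = 124.
p and q are the roots of t² − 124t + 3403 = 0.
Discriminant: 124² − 4·3403 = 15376 − 13612 = 1764; √1764 = 42.
q = (124 − 42)/2 = 41, p = (124 + 42)/2 = 83.
Check: 41 · 83 = 3403.

41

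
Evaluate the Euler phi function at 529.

506

Factor: 529 = 23^2.
φ(529) = 23^1·(23−1) = 506.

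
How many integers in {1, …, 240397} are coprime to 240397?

222144

Factor: 240397 = 17 · 79 · 179.
φ(240397) = (17−1) · (79−1) · (179−1) = 16 · 78 · 178 = 222144.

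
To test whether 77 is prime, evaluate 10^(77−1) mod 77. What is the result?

67

10^1 ≡ 10 (mod 77)
10^2 ≡ 10^2 = 100 ≡ 23 (mod 77)
10^4 ≡ 23^2 = 529 ≡ 67 (mod 77)
10^8 ≡ 67^2 = 4489 ≡ 23 (mod 77)
10^16 ≡ 23^2 = 529 ≡ 67 (mod 77)
10^32 ≡ 67^2 = 4489 ≡ 23 (mod 77)
10^64 ≡ 23^2 = 529 ≡ 67 (mod 77)
76 = 64 + 8 + 4 in binary powers of 2.
So 10^76 ≡ 67 · 23 · 67 ≡ 67 (mod 77).
Since 67 ≠ 1, base 10 is a Fermat witness: 77 is composite.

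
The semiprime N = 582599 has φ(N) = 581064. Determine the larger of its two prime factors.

φ(n) = (p−1)(q−1) = n − (p+q) + 1, so p + q = 582599 − 581064 + 1 = 1536.
p and q are the roots of t² − 1536t + 582599 = 0.
Discriminant: 1536² − 4·582599 = 2359296 − 2330396 = 28900; √28900 = 170.
q = (1536 − 170)/2 = 683, p = (1536 + 170)/2 = 853.
Check: 683 · 853 = 582599.

853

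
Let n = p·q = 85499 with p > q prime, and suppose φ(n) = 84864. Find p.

φ(n) = (p−1)(q−1) = n − (p+q) + 1, so p + q = 85499 − 84864 + 1 = 636.
p and q are the roots of t² − 636t + 85499 = 0.
Discriminant: 636² − 4·85499 = 404496 − 341996 = 62500; √62500 = 250.
q = (636 − 250)/2 = 193, p = (636 + 250)/2 = 443.
Check: 193 · 443 = 85499.

443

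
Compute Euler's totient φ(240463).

228096

Factor: 240463 = 37 · 67 · 97.
φ(240463) = (37−1) · (67−1) · (97−1) = 36 · 66 · 96 = 228096.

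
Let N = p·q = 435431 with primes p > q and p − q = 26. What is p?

Since p = q + 26, we have 435431 = q(q + 26), so q² + 26q − 435431 = 0.
Discriminant: 26² + 4·435431 = 676 + 1741724 = 1742400; √1742400 = 1320.
q = (−26 + 1320)/2 = 647, and p = q + 26 = 673.
Check: 647 · 673 = 435431.

673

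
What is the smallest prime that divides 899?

899 is odd.
Digit sum 26, not divisible by 3.
Ends in 9: not divisible by 5.
7: 899 = 7·128 + 3
11: 899 = 11·81 + 8
13: 899 = 13·69 + 2
17: 899 = 17·52 + 15
19: 899 = 19·47 + 6
23: 899 = 23·39 + 2
29: 899 = 29·31

29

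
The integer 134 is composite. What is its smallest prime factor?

2

134 is even: 2 divides it.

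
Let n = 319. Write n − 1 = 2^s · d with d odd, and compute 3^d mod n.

279

319 − 1 = 318 = 2^1 · 159, so d = 159.
3^1 ≡ 3 (mod 319)
3^2 ≡ 3^2 = 9 ≡ 9 (mod 319)
3^4 ≡ 9^2 = 81 ≡ 81 (mod 319)
3^8 ≡ 81^2 = 6561 ≡ 181 (mod 319)
3^16 ≡ 181^2 = 32761 ≡ 223 (mod 319)
3^32 ≡ 223^2 = 49729 ≡ 284 (mod 319)
3^64 ≡ 284^2 = 80656 ≡ 268 (mod 319)
3^128 ≡ 268^2 = 71824 ≡ 49 (mod 319)
159 = 128 + 16 + 8 + 4 + 2 + 1 in binary powers of 2.
So 3^159 ≡ 49 · 223 · 181 · 81 · 9 · 3 ≡ 279 (mod 319).
Squaring chain: 279; never reaches −1, so base 3 is a Miller–Rabin witness that 319 is composite.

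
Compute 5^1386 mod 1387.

1122

5^1 ≡ 5 (mod 1387)
5^2 ≡ 5^2 = 25 ≡ 25 (mod 1387)
5^4 ≡ 25^2 = 625 ≡ 625 (mod 1387)
5^8 ≡ 625^2 = 390625 ≡ 878 (mod 1387)
5^16 ≡ 878^2 = 770884 ≡ 1099 (mod 1387)
5^32 ≡ 1099^2 = 1207801 ≡ 1111 (mod 1387)
5^64 ≡ 1111^2 = 1234321 ≡ 1278 (mod 1387)
5^128 ≡ 1278^2 = 1633284 ≡ 785 (mod 1387)
5^256 ≡ 785^2 = 616225 ≡ 397 (mod 1387)
5^512 ≡ 397^2 = 157609 ≡ 878 (mod 1387)
5^1024 ≡ 878^2 = 770884 ≡ 1099 (mod 1387)
1386 = 1024 + 256 + 64 + 32 + 8 + 2 in binary powers of 2.
So 5^1386 ≡ 1099 · 397 · 1278 · 1111 · 878 · 25 ≡ 1122 (mod 1387).
Since 1122 ≠ 1, base 5 is a Fermat witness: 1387 is composite.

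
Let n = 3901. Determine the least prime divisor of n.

3901 is odd.
Digit sum 13, not divisible by 3.
Ends in 1: not divisible by 5.
7: 3901 = 7·557 + 2
11: 3901 = 11·354 + 7
13: 3901 = 13·300 + 1
17: 3901 = 17·229 + 8
19: 3901 = 19·205 + 6
23: 3901 = 23·169 + 14
29: 3901 = 29·134 + 15
31: 3901 = 31·125 + 26
37: 3901 = 37·105 + 16
41: 3901 = 41·95 + 6
43: 3901 = 43·90 + 31
47: 3901 = 47·83

47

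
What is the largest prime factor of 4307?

73

4307 = 59 · 73
73 is prime.
So 4307 = 59 · 73; the largest prime factor is 73.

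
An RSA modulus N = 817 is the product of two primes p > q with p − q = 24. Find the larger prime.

Since p = q + 24, we have 817 = q(q + 24), so q² + 24q − 817 = 0.
Discriminant: 24² + 4·817 = 576 + 3268 = 3844; √3844 = 62.
q = (−24 + 62)/2 = 19, and p = q + 24 = 43.
Check: 19 · 43 = 817.

43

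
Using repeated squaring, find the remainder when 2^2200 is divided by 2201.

2^1 ≡ 2 (mod 2201)
2^2 ≡ 2^2 = 4 ≡ 4 (mod 2201)
2^4 ≡ 4^2 = 16 ≡ 16 (mod 2201)
2^8 ≡ 16^2 = 256 ≡ 256 (mod 2201)
2^16 ≡ 256^2 = 65536 ≡ 1707 (mod 2201)
2^32 ≡ 1707^2 = 2913849 ≡ 1926 (mod 2201)
2^64 ≡ 1926^2 = 3709476 ≡ 791 (mod 2201)
2^128 ≡ 791^2 = 625681 ≡ 597 (mod 2201)
2^256 ≡ 597^2 = 356409 ≡ 2048 (mod 2201)
2^512 ≡ 2048^2 = 4194304 ≡ 1399 (mod 2201)
2^1024 ≡ 1399^2 = 1957201 ≡ 512 (mod 2201)
2^2048 ≡ 512^2 = 262144 ≡ 225 (mod 2201)
2200 = 2048 + 128 + 16 + 8 in binary powers of 2.
So 2^2200 ≡ 225 · 597 · 1707 · 256 ≡ 1582 (mod 2201).
Since 1582 ≠ 1, base 2 is a Fermat witness: 2201 is composite.

1582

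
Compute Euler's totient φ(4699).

4536

Factor: 4699 = 37 · 127.
φ(4699) = (37−1) · (127−1) = 36 · 126 = 4536.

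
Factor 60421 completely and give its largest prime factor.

71

60421 = 23 · 2627
2627 = 37 · 71
71 is prime.
So 60421 = 23 · 37 · 71; the largest prime factor is 71.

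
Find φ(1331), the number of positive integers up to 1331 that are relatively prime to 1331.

1210

Factor: 1331 = 11^3.
φ(1331) = 11^2·(11−1) = 1210.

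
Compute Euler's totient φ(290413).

Factor: 290413 = 37 · 47 · 167.
φ(290413) = (37−1) · (47−1) · (167−1) = 36 · 46 · 166 = 274896.

274896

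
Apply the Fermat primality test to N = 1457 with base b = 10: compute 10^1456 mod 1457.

10^1 ≡ 10 (mod 1457)
10^2 ≡ 10^2 = 100 ≡ 100 (mod 1457)
10^4 ≡ 100^2 = 10000 ≡ 1258 (mod 1457)
10^8 ≡ 1258^2 = 1582564 ≡ 262 (mod 1457)
10^16 ≡ 262^2 = 68644 ≡ 165 (mod 1457)
10^32 ≡ 165^2 = 27225 ≡ 999 (mod 1457)
10^64 ≡ 999^2 = 998001 ≡ 1413 (mod 1457)
10^128 ≡ 1413^2 = 1996569 ≡ 479 (mod 1457)
10^256 ≡ 479^2 = 229441 ≡ 692 (mod 1457)
10^512 ≡ 692^2 = 478864 ≡ 968 (mod 1457)
10^1024 ≡ 968^2 = 937024 ≡ 173 (mod 1457)
1456 = 1024 + 256 + 128 + 32 + 16 in binary powers of 2.
So 10^1456 ≡ 173 · 692 · 479 · 999 · 165 ≡ 754 (mod 1457).
Since 754 ≠ 1, base 10 is a Fermat witness: 1457 is composite.

754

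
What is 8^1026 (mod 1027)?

8^1 ≡ 8 (mod 1027)
8^2 ≡ 8^2 = 64 ≡ 64 (mod 1027)
8^4 ≡ 64^2 = 4096 ≡ 1015 (mod 1027)
8^8 ≡ 1015^2 = 1030225 ≡ 144 (mod 1027)
8^16 ≡ 144^2 = 20736 ≡ 196 (mod 1027)
8^32 ≡ 196^2 = 38416 ≡ 417 (mod 1027)
8^64 ≡ 417^2 = 173889 ≡ 326 (mod 1027)
8^128 ≡ 326^2 = 106276 ≡ 495 (mod 1027)
8^256 ≡ 495^2 = 245025 ≡ 599 (mod 1027)
8^512 ≡ 599^2 = 358801 ≡ 378 (mod 1027)
8^1024 ≡ 378^2 = 142884 ≡ 131 (mod 1027)
1026 = 1024 + 2 in binary powers of 2.
So 8^1026 ≡ 131 · 64 ≡ 168 (mod 1027).
Since 168 ≠ 1, base 8 is a Fermat witness: 1027 is composite.

168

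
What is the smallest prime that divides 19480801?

19480801 is odd.
Digit sum 31, not divisible by 3.
Ends in 1: not divisible by 5.
7: 19480801 = 7·2782971 + 4
11: 19480801 = 11·1770981 + 10
13: 19480801 = 13·1498523 + 2
17: 19480801 = 17·1145929 + 8
19: 19480801 = 19·1025305 + 6
23: 19480801 = 23·846991 + 8
29: 19480801 = 29·671751 + 22
31: 19480801 = 31·628412 + 29
37: 19480801 = 37·526508 + 5
41: 19480801 = 41·475141 + 20
43: 19480801 = 43·453041 + 38
47: 19480801 = 47·414485 + 6
53: 19480801 = 53·367562 + 15
59: 19480801 = 59·330183 + 4
61: 19480801 = 61·319357 + 24
67: 19480801 = 67·290758 + 15
71: 19480801 = 71·274377 + 34
73: 19480801 = 73·266860 + 21
79: 19480801 = 79·246592 + 33
83: 19480801 = 83·234708 + 37
89: 19480801 = 89·218885 + 36
97: 19480801 = 97·200833

97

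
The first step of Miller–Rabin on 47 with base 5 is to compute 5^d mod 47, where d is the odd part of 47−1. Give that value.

46

47 − 1 = 46 = 2^1 · 23, so d = 23.
5^1 ≡ 5 (mod 47)
5^2 ≡ 5^2 = 25 ≡ 25 (mod 47)
5^4 ≡ 25^2 = 625 ≡ 14 (mod 47)
5^8 ≡ 14^2 = 196 ≡ 8 (mod 47)
5^16 ≡ 8^2 = 64 ≡ 17 (mod 47)
23 = 16 + 4 + 2 + 1 in binary powers of 2.
So 5^23 ≡ 17 · 14 · 25 · 5 ≡ 46 (mod 47).
Since 5^d ≡ 46 (mod 47), base 5 does not prove 47 composite.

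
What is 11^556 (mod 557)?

11^1 ≡ 11 (mod 557)
11^2 ≡ 11^2 = 121 ≡ 121 (mod 557)
11^4 ≡ 121^2 = 14641 ≡ 159 (mod 557)
11^8 ≡ 159^2 = 25281 ≡ 216 (mod 557)
11^16 ≡ 216^2 = 46656 ≡ 425 (mod 557)
11^32 ≡ 425^2 = 180625 ≡ 157 (mod 557)
11^64 ≡ 157^2 = 24649 ≡ 141 (mod 557)
11^128 ≡ 141^2 = 19881 ≡ 386 (mod 557)
11^256 ≡ 386^2 = 148996 ≡ 277 (mod 557)
11^512 ≡ 277^2 = 76729 ≡ 420 (mod 557)
556 = 512 + 32 + 8 + 4 in binary powers of 2.
So 11^556 ≡ 420 · 157 · 216 · 159 ≡ 1 (mod 557).
Since the result is 1, base 11 gives no evidence that 557 is composite.

1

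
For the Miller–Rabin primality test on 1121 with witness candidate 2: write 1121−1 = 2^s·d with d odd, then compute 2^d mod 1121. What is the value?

1121 − 1 = 1120 = 2^5 · 35, so d = 35.
2^1 ≡ 2 (mod 1121)
2^2 ≡ 2^2 = 4 ≡ 4 (mod 1121)
2^4 ≡ 4^2 = 16 ≡ 16 (mod 1121)
2^8 ≡ 16^2 = 256 ≡ 256 (mod 1121)
2^16 ≡ 256^2 = 65536 ≡ 518 (mod 1121)
2^32 ≡ 518^2 = 268324 ≡ 405 (mod 1121)
35 = 32 + 2 + 1 in binary powers of 2.
So 2^35 ≡ 405 · 4 · 2 ≡ 998 (mod 1121).
Squaring chain: 998 → 556 → 861 → 340 → 137; never reaches −1, so base 2 is a Miller–Rabin witness that 1121 is composite.

998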